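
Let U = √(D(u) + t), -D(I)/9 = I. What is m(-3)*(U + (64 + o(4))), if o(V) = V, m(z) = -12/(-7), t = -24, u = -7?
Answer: 816/7 + 12*√39/7 ≈ 127.28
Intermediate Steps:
D(I) = -9*I
m(z) = 12/7 (m(z) = -12*(-⅐) = 12/7)
U = √39 (U = √(-9*(-7) - 24) = √(63 - 24) = √39 ≈ 6.2450)
m(-3)*(U + (64 + o(4))) = 12*(√39 + (64 + 4))/7 = 12*(√39 + 68)/7 = 12*(68 + √39)/7 = 816/7 + 12*√39/7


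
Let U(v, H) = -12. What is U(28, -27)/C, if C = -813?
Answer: 4/271 ≈ 0.014760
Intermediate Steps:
U(28, -27)/C = -12/(-813) = -12*(-1/813) = 4/271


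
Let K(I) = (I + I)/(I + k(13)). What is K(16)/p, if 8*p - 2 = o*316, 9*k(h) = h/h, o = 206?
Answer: 1152/4719605 ≈ 0.00024409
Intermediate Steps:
k(h) = ⅑ (k(h) = (h/h)/9 = (⅑)*1 = ⅑)
K(I) = 2*I/(⅑ + I) (K(I) = (I + I)/(I + ⅑) = (2*I)/(⅑ + I) = 2*I/(⅑ + I))
p = 32549/4 (p = ¼ + (206*316)/8 = ¼ + (⅛)*65096 = ¼ + 8137 = 32549/4 ≈ 8137.3)
K(16)/p = (18*16/(1 + 9*16))/(32549/4) = (18*16/(1 + 144))*(4/32549) = (18*16/145)*(4/32549) = (18*16*(1/145))*(4/32549) = (288/145)*(4/32549) = 1152/4719605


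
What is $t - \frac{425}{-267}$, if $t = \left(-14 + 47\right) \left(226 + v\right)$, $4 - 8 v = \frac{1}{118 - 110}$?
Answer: $\frac{127742645}{17088} \approx 7475.6$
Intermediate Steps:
$v = \frac{31}{64}$ ($v = \frac{1}{2} - \frac{1}{8 \left(118 - 110\right)} = \frac{1}{2} - \frac{1}{8 \cdot 8} = \frac{1}{2} - \frac{1}{64} = \frac{31}{64} \approx 0.48438$)
$t = \frac{478335}{64}$ ($t = \left(-14 + 47\right) \left(226 + \frac{31}{64}\right) = 33 \cdot \frac{14495}{64} = \frac{478335}{64} \approx 7474.0$)
$t - \frac{425}{-267} = \frac{478335}{64} - \frac{425}{-267} = \frac{478335}{64} - 425 \left(- \frac{1}{267}\right) = \frac{478335}{64} - - \frac{425}{267} = \frac{478335}{64} + \frac{425}{267} = \frac{127742645}{17088}$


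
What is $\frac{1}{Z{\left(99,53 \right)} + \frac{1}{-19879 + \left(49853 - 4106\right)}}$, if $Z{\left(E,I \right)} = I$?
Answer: $\frac{25868}{1371005} \approx 0.018868$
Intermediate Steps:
$\frac{1}{Z{\left(99,53 \right)} + \frac{1}{-19879 + \left(49853 - 4106\right)}} = \frac{1}{53 + \frac{1}{-19879 + \left(49853 - 4106\right)}} = \frac{1}{53 + \frac{1}{-19879 + 45747}} = \frac{1}{53 + \frac{1}{25868}} = \frac{1}{\frac{1371005}{25868}} = \frac{25868}{1371005}$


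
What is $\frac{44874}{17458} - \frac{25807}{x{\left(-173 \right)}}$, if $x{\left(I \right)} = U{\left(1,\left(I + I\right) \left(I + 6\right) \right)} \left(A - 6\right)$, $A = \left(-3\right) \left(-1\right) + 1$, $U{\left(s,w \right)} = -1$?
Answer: $- \frac{225224429}{17458} \approx -12901.0$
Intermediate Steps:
$A = 4$ ($A = 3 + 1 = 4$)
$x{\left(I \right)} = 2$ ($x{\left(I \right)} = - (4 - 6) = \left(-1\right) \left(-2\right) = 2$)
$\frac{44874}{17458} - \frac{25807}{x{\left(-173 \right)}} = \frac{44874}{17458} - \frac{25807}{2} = 44874 \cdot \frac{1}{17458} - \frac{25807}{2} = \frac{22437}{8729} - \frac{25807}{2} = - \frac{225224429}{17458}$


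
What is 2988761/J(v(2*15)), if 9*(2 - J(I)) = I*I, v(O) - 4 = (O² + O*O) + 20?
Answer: -2988761/369662 ≈ -8.0851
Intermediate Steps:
v(O) = 24 + 2*O² (v(O) = 4 + ((O² + O*O) + 20) = 4 + ((O² + O²) + 20) = 4 + (2*O² + 20) = 4 + (20 + 2*O²) = 24 + 2*O²)
J(I) = 2 - I²/9 (J(I) = 2 - I*I/9 = 2 - I²/9)
2988761/J(v(2*15)) = 2988761/(2 - (24 + 2*(2*15)²)²/9) = 2988761/(2 - (24 + 2*30²)²/9) = 2988761/(2 - (24 + 2*900)²/9) = 2988761/(2 - (24 + 1800)²/9) = 2988761/(2 - ⅑*1824²) = 2988761/(2 - ⅑*3326976) = 2988761/(2 - 369664) = 2988761/(-369662) = 2988761*(-1/369662) = -2988761/369662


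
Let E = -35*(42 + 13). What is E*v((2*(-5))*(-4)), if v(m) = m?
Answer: -77000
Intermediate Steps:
E = -1925 (E = -35*55 = -1925)
E*v((2*(-5))*(-4)) = -1925*2*(-5)*(-4) = -(-19250)*(-4) = -1925*40 = -77000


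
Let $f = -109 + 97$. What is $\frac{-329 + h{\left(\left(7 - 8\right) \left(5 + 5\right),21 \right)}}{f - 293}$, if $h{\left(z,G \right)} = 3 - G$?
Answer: $\frac{347}{305} \approx 1.1377$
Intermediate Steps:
$f = -12$
$\frac{-329 + h{\left(\left(7 - 8\right) \left(5 + 5\right),21 \right)}}{f - 293} = \frac{-329 + \left(3 - 21\right)}{-12 - 293} = \frac{-329 + \left(3 - 21\right)}{-305} = \left(-329 - 18\right) \left(- \frac{1}{305}\right) = \left(-347\right) \left(- \frac{1}{305}\right) = \frac{347}{305}$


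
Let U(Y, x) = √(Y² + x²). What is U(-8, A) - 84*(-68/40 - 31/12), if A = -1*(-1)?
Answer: 1799/5 + √65 ≈ 367.86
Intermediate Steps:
A = 1
U(-8, A) - 84*(-68/40 - 31/12) = √((-8)² + 1²) - 84*(-68/40 - 31/12) = √(64 + 1) - 84*(-68*1/40 - 31*1/12) = √65 - 84*(-17/10 - 31/12) = √65 - 84*(-257/60) = √65 + 1799/5 = 1799/5 + √65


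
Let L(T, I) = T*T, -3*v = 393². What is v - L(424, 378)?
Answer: -231259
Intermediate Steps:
v = -51483 (v = -⅓*393² = -⅓*154449 = -51483)
L(T, I) = T²
v - L(424, 378) = -51483 - 1*424² = -51483 - 1*179776 = -51483 - 179776 = -231259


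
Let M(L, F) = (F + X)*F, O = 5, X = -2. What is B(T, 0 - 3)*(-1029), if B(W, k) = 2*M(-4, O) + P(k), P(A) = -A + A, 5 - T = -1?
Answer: -30870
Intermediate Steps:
T = 6 (T = 5 - 1*(-1) = 5 + 1 = 6)
M(L, F) = F*(-2 + F) (M(L, F) = (F - 2)*F = (-2 + F)*F = F*(-2 + F))
P(A) = 0
B(W, k) = 30 (B(W, k) = 2*(5*(-2 + 5)) + 0 = 2*(5*3) + 0 = 2*15 + 0 = 30 + 0 = 30)
B(T, 0 - 3)*(-1029) = 30*(-1029) = -30870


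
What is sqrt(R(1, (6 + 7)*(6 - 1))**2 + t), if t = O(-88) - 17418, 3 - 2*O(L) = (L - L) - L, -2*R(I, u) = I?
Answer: I*sqrt(69841)/2 ≈ 132.14*I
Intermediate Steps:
R(I, u) = -I/2
O(L) = 3/2 + L/2 (O(L) = 3/2 - ((L - L) - L)/2 = 3/2 - (0 - L)/2 = 3/2 - (-1)*L/2 = 3/2 + L/2)
t = -34921/2 (t = (3/2 + (1/2)*(-88)) - 17418 = (3/2 - 44) - 17418 = -85/2 - 17418 = -34921/2 ≈ -17461.)
sqrt(R(1, (6 + 7)*(6 - 1))**2 + t) = sqrt((-1/2*1)**2 - 34921/2) = sqrt((-1/2)**2 - 34921/2) = sqrt(1/4 - 34921/2) = sqrt(-69841/4) = I*sqrt(69841)/2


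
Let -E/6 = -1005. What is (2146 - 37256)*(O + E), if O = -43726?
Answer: 1323506560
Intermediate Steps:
E = 6030 (E = -6*(-1005) = 6030)
(2146 - 37256)*(O + E) = (2146 - 37256)*(-43726 + 6030) = -35110*(-37696) = 1323506560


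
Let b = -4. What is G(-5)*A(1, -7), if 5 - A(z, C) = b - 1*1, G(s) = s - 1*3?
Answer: -80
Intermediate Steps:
G(s) = -3 + s (G(s) = s - 3 = -3 + s)
A(z, C) = 10 (A(z, C) = 5 - (-4 - 1*1) = 5 - (-4 - 1) = 5 - 1*(-5) = 5 + 5 = 10)
G(-5)*A(1, -7) = (-3 - 5)*10 = -8*10 = -80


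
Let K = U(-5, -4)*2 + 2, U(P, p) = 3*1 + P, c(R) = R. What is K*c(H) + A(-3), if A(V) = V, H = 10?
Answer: -23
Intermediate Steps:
U(P, p) = 3 + P
K = -2 (K = (3 - 5)*2 + 2 = -2*2 + 2 = -4 + 2 = -2)
K*c(H) + A(-3) = -2*10 - 3 = -20 - 3 = -23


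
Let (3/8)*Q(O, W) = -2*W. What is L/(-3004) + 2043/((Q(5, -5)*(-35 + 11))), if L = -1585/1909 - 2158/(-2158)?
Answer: -2929017177/917541760 ≈ -3.1922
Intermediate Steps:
Q(O, W) = -16*W/3 (Q(O, W) = 8*(-2*W)/3 = -16*W/3)
L = 324/1909 (L = -1585*1/1909 - 2158*(-1/2158) = -1585/1909 + 1 = 324/1909 ≈ 0.16972)
L/(-3004) + 2043/((Q(5, -5)*(-35 + 11))) = (324/1909)/(-3004) + 2043/(((-16/3*(-5))*(-35 + 11))) = (324/1909)*(-1/3004) + 2043/(((80/3)*(-24))) = -81/1433659 + 2043/(-640) = -81/1433659 + 2043*(-1/640) = -81/1433659 - 2043/640 = -2929017177/917541760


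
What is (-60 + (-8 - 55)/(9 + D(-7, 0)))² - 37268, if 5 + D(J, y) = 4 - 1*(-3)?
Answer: -3986699/121 ≈ -32948.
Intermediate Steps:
D(J, y) = 2 (D(J, y) = -5 + (4 - 1*(-3)) = -5 + (4 + 3) = -5 + 7 = 2)
(-60 + (-8 - 55)/(9 + D(-7, 0)))² - 37268 = (-60 + (-8 - 55)/(9 + 2))² - 37268 = (-60 - 63/11)² - 37268 = (-723/11)² - 37268 = 522729/121 - 37268 = -3986699/121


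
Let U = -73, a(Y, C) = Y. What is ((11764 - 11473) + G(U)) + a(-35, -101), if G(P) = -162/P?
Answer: 18850/73 ≈ 258.22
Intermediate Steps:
((11764 - 11473) + G(U)) + a(-35, -101) = ((11764 - 11473) - 162/(-73)) - 35 = (291 - 162*(-1/73)) - 35 = (291 + 162/73) - 35 = 21405/73 - 35 = 18850/73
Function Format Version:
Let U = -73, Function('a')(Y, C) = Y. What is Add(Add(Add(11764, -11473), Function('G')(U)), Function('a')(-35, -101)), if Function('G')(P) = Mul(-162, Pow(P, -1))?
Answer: Rational(18850, 73) ≈ 258.22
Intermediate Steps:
Add(Add(Add(11764, -11473), Function('G')(U)), Function('a')(-35, -101)) = Add(Add(Add(11764, -11473), Mul(-162, Pow(-73, -1))), -35) = Add(Add(291, Mul(-162, Rational(-1, 73))), -35) = Add(Add(291, Rational(162, 73)), -35) = Add(Rational(21405, 73), -35) = Rational(18850, 73)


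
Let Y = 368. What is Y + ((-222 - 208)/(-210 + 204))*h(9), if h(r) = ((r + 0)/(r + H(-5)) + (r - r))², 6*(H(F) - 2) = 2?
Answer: 477653/1156 ≈ 413.19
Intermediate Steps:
H(F) = 7/3 (H(F) = 2 + (⅙)*2 = 2 + ⅓ = 7/3)
h(r) = r²/(7/3 + r)² (h(r) = ((r + 0)/(r + 7/3) + (r - r))² = (r/(7/3 + r) + 0)² = (r/(7/3 + r))² = r²/(7/3 + r)²)
Y + ((-222 - 208)/(-210 + 204))*h(9) = 368 + ((-222 - 208)/(-210 + 204))*(9*9²/(7 + 3*9)²) = 368 + (-430/(-6))*(9*81/(7 + 27)²) = 368 + (-430*(-⅙))*(9*81/34²) = 368 + 215*(9*81*(1/1156))/3 = 368 + (215/3)*(729/1156) = 368 + 52245/1156 = 477653/1156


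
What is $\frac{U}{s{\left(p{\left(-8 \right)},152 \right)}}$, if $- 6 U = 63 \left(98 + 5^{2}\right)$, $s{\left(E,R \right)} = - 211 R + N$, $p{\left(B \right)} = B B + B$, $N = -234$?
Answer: $\frac{2583}{64612} \approx 0.039977$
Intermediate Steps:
$p{\left(B \right)} = B + B^{2}$ ($p{\left(B \right)} = B^{2} + B = B + B^{2}$)
$s{\left(E,R \right)} = -234 - 211 R$ ($s{\left(E,R \right)} = - 211 R - 234 = -234 - 211 R$)
$U = - \frac{2583}{2}$ ($U = - \frac{63 \left(98 + 5^{2}\right)}{6} = - \frac{63 \left(98 + 25\right)}{6} = - \frac{63 \cdot 123}{6} = \left(- \frac{1}{6}\right) 7749 = - \frac{2583}{2} \approx -1291.5$)
$\frac{U}{s{\left(p{\left(-8 \right)},152 \right)}} = - \frac{2583}{2 \left(-234 - 32072\right)} = - \frac{2583}{2 \left(-32306\right)} = \left(- \frac{2583}{2}\right) \left(- \frac{1}{32306}\right) = \frac{2583}{64612}$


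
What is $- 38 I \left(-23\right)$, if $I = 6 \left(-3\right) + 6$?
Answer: $-10488$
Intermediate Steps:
$I = -12$ ($I = -18 + 6 = -12$)
$- 38 I \left(-23\right) = \left(-38\right) \left(-12\right) \left(-23\right) = 456 \left(-23\right) = -10488$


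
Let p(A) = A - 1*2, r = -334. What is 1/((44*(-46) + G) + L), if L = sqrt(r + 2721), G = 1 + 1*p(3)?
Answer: -2022/4086097 - sqrt(2387)/4086097 ≈ -0.00050681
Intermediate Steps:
p(A) = -2 + A (p(A) = A - 2 = -2 + A)
G = 2 (G = 1 + 1*(-2 + 3) = 1 + 1*1 = 1 + 1 = 2)
L = sqrt(2387) (L = sqrt(-334 + 2721) = sqrt(2387) ≈ 48.857)
1/((44*(-46) + G) + L) = 1/((44*(-46) + 2) + sqrt(2387)) = 1/((-2024 + 2) + sqrt(2387)) = 1/(-2022 + sqrt(2387))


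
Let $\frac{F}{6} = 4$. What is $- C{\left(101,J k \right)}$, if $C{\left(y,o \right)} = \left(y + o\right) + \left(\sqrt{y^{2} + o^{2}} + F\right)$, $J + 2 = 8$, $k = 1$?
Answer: $-131 - \sqrt{10237} \approx -232.18$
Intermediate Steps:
$J = 6$ ($J = -2 + 8 = 6$)
$F = 24$ ($F = 6 \cdot 4 = 24$)
$C{\left(y,o \right)} = 24 + o + y + \sqrt{o^{2} + y^{2}}$ ($C{\left(y,o \right)} = \left(y + o\right) + \left(\sqrt{y^{2} + o^{2}} + 24\right) = \left(o + y\right) + \left(\sqrt{o^{2} + y^{2}} + 24\right) = \left(o + y\right) + \left(24 + \sqrt{o^{2} + y^{2}}\right) = 24 + o + y + \sqrt{o^{2} + y^{2}}$)
$- C{\left(101,J k \right)} = - (24 + 6 \cdot 1 + 101 + \sqrt{\left(6 \cdot 1\right)^{2} + 101^{2}}) = - (24 + 6 + 101 + \sqrt{6^{2} + 10201}) = - (24 + 6 + 101 + \sqrt{36 + 10201}) = - (24 + 6 + 101 + \sqrt{10237}) = - (131 + \sqrt{10237}) = -131 - \sqrt{10237}$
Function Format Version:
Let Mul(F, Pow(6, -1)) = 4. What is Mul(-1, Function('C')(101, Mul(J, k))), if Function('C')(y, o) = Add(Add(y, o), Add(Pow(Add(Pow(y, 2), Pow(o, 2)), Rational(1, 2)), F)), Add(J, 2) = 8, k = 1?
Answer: Add(-131, Mul(-1, Pow(10237, Rational(1, 2)))) ≈ -232.18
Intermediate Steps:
J = 6 (J = Add(-2, 8) = 6)
F = 24 (F = Mul(6, 4) = 24)
Function('C')(y, o) = Add(24, o, y, Pow(Add(Pow(o, 2), Pow(y, 2)), Rational(1, 2))) (Function('C')(y, o) = Add(Add(y, o), Add(Pow(Add(Pow(y, 2), Pow(o, 2)), Rational(1, 2)), 24)) = Add(Add(o, y), Add(Pow(Add(Pow(o, 2), Pow(y, 2)), Rational(1, 2)), 24)) = Add(Add(o, y), Add(24, Pow(Add(Pow(o, 2), Pow(y, 2)), Rational(1, 2)))) = Add(24, o, y, Pow(Add(Pow(o, 2), Pow(y, 2)), Rational(1, 2))))
Mul(-1, Function('C')(101, Mul(J, k))) = Mul(-1, Add(24, Mul(6, 1), 101, Pow(Add(Pow(Mul(6, 1), 2), Pow(101, 2)), Rational(1, 2)))) = Mul(-1, Add(24, 6, 101, Pow(Add(Pow(6, 2), 10201), Rational(1, 2)))) = Mul(-1, Add(24, 6, 101, Pow(Add(36, 10201), Rational(1, 2)))) = Mul(-1, Add(24, 6, 101, Pow(10237, Rational(1, 2)))) = Mul(-1, Add(131, Pow(10237, Rational(1, 2)))) = Add(-131, Mul(-1, Pow(10237, Rational(1, 2))))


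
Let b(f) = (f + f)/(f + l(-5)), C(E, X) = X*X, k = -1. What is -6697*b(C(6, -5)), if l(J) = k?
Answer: -167425/12 ≈ -13952.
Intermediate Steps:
C(E, X) = X²
l(J) = -1
b(f) = 2*f/(-1 + f) (b(f) = (f + f)/(f - 1) = (2*f)/(-1 + f) = 2*f/(-1 + f))
-6697*b(C(6, -5)) = -13394*(-5)²/(-1 + (-5)²) = -13394*25/(-1 + 25) = -13394*25/24 = -6697*25/12 = -167425/12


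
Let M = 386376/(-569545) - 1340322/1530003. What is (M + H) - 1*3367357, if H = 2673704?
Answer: -201484811497992091/290468519545 ≈ -6.9365e+5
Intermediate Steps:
M = -451510044206/290468519545 (M = 386376*(-1/569545) - 1340322*1/1530003 = -386376/569545 - 446774/510001 = -451510044206/290468519545 ≈ -1.5544)
(M + H) - 1*3367357 = (-451510044206/290468519545 + 2673704) - 1*3367357 = 776626391071500474/290468519545 - 3367357 = -201484811497992091/290468519545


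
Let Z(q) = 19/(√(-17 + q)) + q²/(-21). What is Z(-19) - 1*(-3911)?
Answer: 81770/21 - 19*I/6 ≈ 3893.8 - 3.1667*I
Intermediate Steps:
Z(q) = 19/√(-17 + q) - q²/21 (Z(q) = 19/√(-17 + q) + q²*(-1/21) = 19/√(-17 + q) - q²/21)
Z(-19) - 1*(-3911) = (19/√(-17 - 19) - 1/21*(-19)²) - 1*(-3911) = (19/√(-36) - 1/21*361) + 3911 = (19*(-I/6) - 361/21) + 3911 = (-19*I/6 - 361/21) + 3911 = (-361/21 - 19*I/6) + 3911 = 81770/21 - 19*I/6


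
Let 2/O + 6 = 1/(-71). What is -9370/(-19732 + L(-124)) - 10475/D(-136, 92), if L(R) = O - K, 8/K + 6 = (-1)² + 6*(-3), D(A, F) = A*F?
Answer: 1590658166845/1212336614432 ≈ 1.3121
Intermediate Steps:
O = -142/427 (O = 2/(-6 + 1/(-71)) = 2/(-6 - 1/71) = 2/(-427/71) = 2*(-71/427) = -142/427 ≈ -0.33255)
K = -8/23 (K = 8/(-6 + ((-1)² + 6*(-3))) = 8/(-6 + (1 - 18)) = 8/(-6 - 17) = 8/(-23) = 8*(-1/23) = -8/23 ≈ -0.34783)
L(R) = 150/9821 (L(R) = -142/427 - 1*(-8/23) = -142/427 + 8/23 = 150/9821)
-9370/(-19732 + L(-124)) - 10475/D(-136, 92) = -9370/(-19732 + 150/9821) - 10475/((-136*92)) = -9370/(-193787822/9821) - 10475/(-12512) = -9370*(-9821/193787822) - 10475*(-1/12512) = 46011385/96893911 + 10475/12512 = 1590658166845/1212336614432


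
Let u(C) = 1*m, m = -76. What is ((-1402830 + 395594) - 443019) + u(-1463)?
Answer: -1450331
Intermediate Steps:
u(C) = -76 (u(C) = 1*(-76) = -76)
((-1402830 + 395594) - 443019) + u(-1463) = ((-1402830 + 395594) - 443019) - 76 = (-1007236 - 443019) - 76 = -1450255 - 76 = -1450331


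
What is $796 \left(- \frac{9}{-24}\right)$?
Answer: $\frac{597}{2} \approx 298.5$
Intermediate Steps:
$796 \left(- \frac{9}{-24}\right) = 796 \left(\left(-9\right) \left(- \frac{1}{24}\right)\right) = 796 \cdot \frac{3}{8} = \frac{597}{2}$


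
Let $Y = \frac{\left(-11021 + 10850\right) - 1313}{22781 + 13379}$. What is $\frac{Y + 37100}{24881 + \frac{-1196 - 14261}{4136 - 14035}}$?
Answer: $\frac{3319962543471}{2226664783040} \approx 1.491$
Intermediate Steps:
$Y = - \frac{371}{9040}$ ($Y = \frac{-171 - 1313}{36160} = \left(-1484\right) \frac{1}{36160} = - \frac{371}{9040} \approx -0.04104$)
$\frac{Y + 37100}{24881 + \frac{-1196 - 14261}{4136 - 14035}} = \frac{- \frac{371}{9040} + 37100}{24881 + \frac{-1196 - 14261}{4136 - 14035}} = \frac{335383629}{9040 \left(24881 - \frac{15457}{-9899}\right)} = \frac{335383629}{9040 \left(24881 - - \frac{15457}{9899}\right)} = \frac{335383629}{9040 \left(24881 + \frac{15457}{9899}\right)} = \frac{335383629}{9040 \cdot \frac{246312476}{9899}} = \frac{335383629}{9040} \cdot \frac{9899}{246312476} = \frac{3319962543471}{2226664783040}$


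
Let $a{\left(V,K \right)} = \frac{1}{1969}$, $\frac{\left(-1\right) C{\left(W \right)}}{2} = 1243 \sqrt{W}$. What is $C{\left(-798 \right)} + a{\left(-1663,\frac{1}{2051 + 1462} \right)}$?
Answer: $\frac{1}{1969} - 2486 i \sqrt{798} \approx 0.00050787 - 70227.0 i$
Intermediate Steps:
$C{\left(W \right)} = - 2486 \sqrt{W}$ ($C{\left(W \right)} = - 2 \cdot 1243 \sqrt{W} = - 2486 \sqrt{W}$)
$a{\left(V,K \right)} = \frac{1}{1969}$
$C{\left(-798 \right)} + a{\left(-1663,\frac{1}{2051 + 1462} \right)} = - 2486 \sqrt{-798} + \frac{1}{1969} = - 2486 i \sqrt{798} + \frac{1}{1969} = \frac{1}{1969} - 2486 i \sqrt{798}$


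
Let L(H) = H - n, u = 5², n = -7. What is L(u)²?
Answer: 1024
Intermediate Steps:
u = 25
L(H) = 7 + H (L(H) = H - 1*(-7) = H + 7 = 7 + H)
L(u)² = (7 + 25)² = 32² = 1024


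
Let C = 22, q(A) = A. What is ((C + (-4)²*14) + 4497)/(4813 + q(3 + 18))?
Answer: 4743/4834 ≈ 0.98118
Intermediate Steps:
((C + (-4)²*14) + 4497)/(4813 + q(3 + 18)) = ((22 + (-4)²*14) + 4497)/(4813 + (3 + 18)) = ((22 + 16*14) + 4497)/(4813 + 21) = ((22 + 224) + 4497)/4834 = (246 + 4497)*(1/4834) = 4743*(1/4834) = 4743/4834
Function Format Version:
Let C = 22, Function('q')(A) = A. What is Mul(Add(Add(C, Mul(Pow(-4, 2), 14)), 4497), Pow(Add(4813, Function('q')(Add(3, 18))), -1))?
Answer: Rational(4743, 4834) ≈ 0.98118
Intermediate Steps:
Mul(Add(Add(C, Mul(Pow(-4, 2), 14)), 4497), Pow(Add(4813, Function('q')(Add(3, 18))), -1)) = Mul(Add(Add(22, Mul(Pow(-4, 2), 14)), 4497), Pow(Add(4813, Add(3, 18)), -1)) = Mul(Add(Add(22, Mul(16, 14)), 4497), Pow(Add(4813, 21), -1)) = Mul(Add(Add(22, 224), 4497), Pow(4834, -1)) = Mul(Add(246, 4497), Rational(1, 4834)) = Mul(4743, Rational(1, 4834)) = Rational(4743, 4834)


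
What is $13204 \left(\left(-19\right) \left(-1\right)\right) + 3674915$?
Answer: $3925791$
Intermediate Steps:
$13204 \left(\left(-19\right) \left(-1\right)\right) + 3674915 = 13204 \cdot 19 + 3674915 = 250876 + 3674915 = 3925791$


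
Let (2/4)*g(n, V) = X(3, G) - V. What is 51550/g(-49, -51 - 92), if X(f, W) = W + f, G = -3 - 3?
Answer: 5155/28 ≈ 184.11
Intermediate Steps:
G = -6
g(n, V) = -6 - 2*V (g(n, V) = 2*((-6 + 3) - V) = 2*(-3 - V) = -6 - 2*V)
51550/g(-49, -51 - 92) = 51550/(-6 - 2*(-51 - 92)) = 51550/(-6 - 2*(-143)) = 51550/(-6 + 286) = 51550/280 = 51550*(1/280) = 5155/28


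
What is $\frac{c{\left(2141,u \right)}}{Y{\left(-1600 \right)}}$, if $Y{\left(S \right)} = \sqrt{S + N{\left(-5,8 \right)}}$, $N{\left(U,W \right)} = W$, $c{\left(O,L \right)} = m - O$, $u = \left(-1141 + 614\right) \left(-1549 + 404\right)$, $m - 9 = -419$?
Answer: $\frac{2551 i \sqrt{398}}{796} \approx 63.935 i$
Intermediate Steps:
$m = -410$ ($m = 9 - 419 = -410$)
$u = 603415$ ($u = \left(-527\right) \left(-1145\right) = 603415$)
$c{\left(O,L \right)} = -410 - O$
$Y{\left(S \right)} = \sqrt{8 + S}$ ($Y{\left(S \right)} = \sqrt{S + 8} = \sqrt{8 + S}$)
$\frac{c{\left(2141,u \right)}}{Y{\left(-1600 \right)}} = \frac{-410 - 2141}{\sqrt{8 - 1600}} = \frac{-410 - 2141}{\sqrt{-1592}} = - \frac{2551}{2 i \sqrt{398}} = - 2551 \left(- \frac{i \sqrt{398}}{796}\right) = \frac{2551 i \sqrt{398}}{796}$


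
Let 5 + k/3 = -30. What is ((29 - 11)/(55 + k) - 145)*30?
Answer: -21804/5 ≈ -4360.8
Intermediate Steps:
k = -105 (k = -15 + 3*(-30) = -15 - 90 = -105)
((29 - 11)/(55 + k) - 145)*30 = ((29 - 11)/(55 - 105) - 145)*30 = (18/(-50) - 145)*30 = (18*(-1/50) - 145)*30 = (-9/25 - 145)*30 = -3634/25*30 = -21804/5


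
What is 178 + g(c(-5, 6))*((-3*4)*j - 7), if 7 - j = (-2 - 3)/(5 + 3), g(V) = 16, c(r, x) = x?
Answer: -1398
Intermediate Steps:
j = 61/8 (j = 7 - (-2 - 3)/(5 + 3) = 7 - (-5)/8 = 7 - 1*(-5/8) = 7 + 5/8 = 61/8 ≈ 7.6250)
178 + g(c(-5, 6))*((-3*4)*j - 7) = 178 + 16*(-3*4*(61/8) - 7) = 178 + 16*(-12*61/8 - 7) = 178 + 16*(-183/2 - 7) = 178 + 16*(-197/2) = 178 - 1576 = -1398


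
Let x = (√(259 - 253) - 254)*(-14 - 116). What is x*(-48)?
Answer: -1584960 + 6240*√6 ≈ -1.5697e+6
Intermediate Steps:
x = 33020 - 130*√6 (x = (√6 - 254)*(-130) = (-254 + √6)*(-130) = 33020 - 130*√6 ≈ 32702.)
x*(-48) = (33020 - 130*√6)*(-48) = -1584960 + 6240*√6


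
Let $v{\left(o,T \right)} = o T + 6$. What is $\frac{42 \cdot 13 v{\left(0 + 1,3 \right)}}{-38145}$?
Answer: $- \frac{1638}{12715} \approx -0.12882$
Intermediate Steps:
$v{\left(o,T \right)} = 6 + T o$ ($v{\left(o,T \right)} = T o + 6 = 6 + T o$)
$\frac{42 \cdot 13 v{\left(0 + 1,3 \right)}}{-38145} = \frac{42 \cdot 13 \left(6 + 3 \left(0 + 1\right)\right)}{-38145} = 546 \left(6 + 3 \cdot 1\right) \left(- \frac{1}{38145}\right) = 546 \left(6 + 3\right) \left(- \frac{1}{38145}\right) = 546 \cdot 9 \left(- \frac{1}{38145}\right) = 4914 \left(- \frac{1}{38145}\right) = - \frac{1638}{12715}$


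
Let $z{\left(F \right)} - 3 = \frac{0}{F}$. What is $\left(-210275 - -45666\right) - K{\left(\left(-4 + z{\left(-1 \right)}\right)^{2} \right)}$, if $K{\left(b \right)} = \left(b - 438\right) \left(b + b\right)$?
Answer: $-163735$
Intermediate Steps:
$z{\left(F \right)} = 3$ ($z{\left(F \right)} = 3 + \frac{0}{F} = 3 + 0 = 3$)
$K{\left(b \right)} = 2 b \left(-438 + b\right)$ ($K{\left(b \right)} = \left(-438 + b\right) 2 b = 2 b \left(-438 + b\right)$)
$\left(-210275 - -45666\right) - K{\left(\left(-4 + z{\left(-1 \right)}\right)^{2} \right)} = \left(-210275 - -45666\right) - 2 \left(-4 + 3\right)^{2} \left(-438 + \left(-4 + 3\right)^{2}\right) = \left(-210275 + 45666\right) - 2 \left(-1\right)^{2} \left(-438 + \left(-1\right)^{2}\right) = -164609 - 2 \cdot 1 \left(-438 + 1\right) = -164609 - 2 \cdot 1 \left(-437\right) = -164609 - -874 = -164609 + 874 = -163735$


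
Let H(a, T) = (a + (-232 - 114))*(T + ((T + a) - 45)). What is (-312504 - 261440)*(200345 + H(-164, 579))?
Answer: 162796345880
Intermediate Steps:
H(a, T) = (-346 + a)*(-45 + a + 2*T) (H(a, T) = (a - 346)*(T + (-45 + T + a)) = (-346 + a)*(-45 + a + 2*T))
(-312504 - 261440)*(200345 + H(-164, 579)) = (-312504 - 261440)*(200345 + (15570 + (-164)**2 - 692*579 - 391*(-164) + 2*579*(-164))) = -573944*(200345 + (15570 + 26896 - 400668 + 64124 - 189912)) = -573944*(200345 - 483990) = -573944*(-283645) = 162796345880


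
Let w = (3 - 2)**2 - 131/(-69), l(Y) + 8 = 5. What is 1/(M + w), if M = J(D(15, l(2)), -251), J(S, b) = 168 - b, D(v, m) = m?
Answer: 69/29111 ≈ 0.0023702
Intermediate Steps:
l(Y) = -3 (l(Y) = -8 + 5 = -3)
M = 419 (M = 168 - 1*(-251) = 168 + 251 = 419)
w = 200/69 (w = 1**2 - 1/69*(-131) = 1 + 131/69 = 200/69 ≈ 2.8986)
1/(M + w) = 1/(419 + 200/69) = 1/(29111/69) = 69/29111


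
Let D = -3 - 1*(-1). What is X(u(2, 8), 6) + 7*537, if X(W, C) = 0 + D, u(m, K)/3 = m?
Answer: 3757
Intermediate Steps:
u(m, K) = 3*m
D = -2 (D = -3 + 1 = -2)
X(W, C) = -2 (X(W, C) = 0 - 2 = -2)
X(u(2, 8), 6) + 7*537 = -2 + 7*537 = -2 + 3759 = 3757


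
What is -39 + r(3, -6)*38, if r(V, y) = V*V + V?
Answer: 417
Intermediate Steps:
r(V, y) = V + V² (r(V, y) = V² + V = V + V²)
-39 + r(3, -6)*38 = -39 + (3*(1 + 3))*38 = -39 + (3*4)*38 = -39 + 12*38 = -39 + 456 = 417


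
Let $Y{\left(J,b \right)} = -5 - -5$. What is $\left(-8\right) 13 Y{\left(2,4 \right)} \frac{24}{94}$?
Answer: $0$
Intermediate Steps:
$Y{\left(J,b \right)} = 0$ ($Y{\left(J,b \right)} = -5 + 5 = 0$)
$\left(-8\right) 13 Y{\left(2,4 \right)} \frac{24}{94} = \left(-8\right) 13 \cdot 0 \cdot \frac{24}{94} = - 104 \cdot 0 \cdot 24 \cdot \frac{1}{94} = - 104 \cdot 0 \cdot \frac{12}{47} = \left(-104\right) 0 = 0$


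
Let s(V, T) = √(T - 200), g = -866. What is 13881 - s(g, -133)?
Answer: 13881 - 3*I*√37 ≈ 13881.0 - 18.248*I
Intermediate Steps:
s(V, T) = √(-200 + T)
13881 - s(g, -133) = 13881 - √(-200 - 133) = 13881 - √(-333) = 13881 - 3*I*√37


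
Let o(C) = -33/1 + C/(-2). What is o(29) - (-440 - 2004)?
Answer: 4793/2 ≈ 2396.5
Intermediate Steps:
o(C) = -33 - C/2 (o(C) = -33*1 + C*(-1/2) = -33 - C/2)
o(29) - (-440 - 2004) = (-33 - 1/2*29) - (-440 - 2004) = (-33 - 29/2) - 1*(-2444) = -95/2 + 2444 = 4793/2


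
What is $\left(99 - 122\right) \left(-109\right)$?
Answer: $2507$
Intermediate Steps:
$\left(99 - 122\right) \left(-109\right) = \left(-23\right) \left(-109\right) = 2507$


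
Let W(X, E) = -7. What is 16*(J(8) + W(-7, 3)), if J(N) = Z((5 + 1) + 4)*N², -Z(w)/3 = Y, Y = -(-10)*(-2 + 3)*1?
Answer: -30832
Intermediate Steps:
Y = 10 (Y = -(-10)*1 = -2*(-5)*1 = 10*1 = 10)
Z(w) = -30 (Z(w) = -3*10 = -30)
J(N) = -30*N²
16*(J(8) + W(-7, 3)) = 16*(-30*8² - 7) = 16*(-30*64 - 7) = 16*(-1920 - 7) = 16*(-1927) = -30832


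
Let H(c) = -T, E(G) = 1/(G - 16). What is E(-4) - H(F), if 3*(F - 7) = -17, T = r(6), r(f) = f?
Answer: 119/20 ≈ 5.9500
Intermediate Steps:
T = 6
F = 4/3 (F = 7 + (⅓)*(-17) = 7 - 17/3 = 4/3 ≈ 1.3333)
E(G) = 1/(-16 + G)
H(c) = -6 (H(c) = -1*6 = -6)
E(-4) - H(F) = 1/(-16 - 4) - 1*(-6) = 1/(-20) + 6 = -1/20 + 6 = 119/20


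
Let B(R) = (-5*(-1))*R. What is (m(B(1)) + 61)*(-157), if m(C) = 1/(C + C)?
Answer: -95927/10 ≈ -9592.7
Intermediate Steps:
B(R) = 5*R
m(C) = 1/(2*C)
(m(B(1)) + 61)*(-157) = (1/(2*((5*1))) + 61)*(-157) = ((½)/5 + 61)*(-157) = ((½)*(⅕) + 61)*(-157) = (⅒ + 61)*(-157) = (611/10)*(-157) = -95927/10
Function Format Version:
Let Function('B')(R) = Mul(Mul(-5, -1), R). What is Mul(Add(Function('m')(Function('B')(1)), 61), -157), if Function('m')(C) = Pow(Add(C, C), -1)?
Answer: Rational(-95927, 10) ≈ -9592.7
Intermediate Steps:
Function('B')(R) = Mul(5, R)
Function('m')(C) = Mul(Rational(1, 2), Pow(C, -1)) (Function('m')(C) = Pow(Mul(2, C), -1) = Mul(Rational(1, 2), Pow(C, -1)))
Mul(Add(Function('m')(Function('B')(1)), 61), -157) = Mul(Add(Mul(Rational(1, 2), Pow(Mul(5, 1), -1)), 61), -157) = Mul(Add(Mul(Rational(1, 2), Pow(5, -1)), 61), -157) = Mul(Add(Mul(Rational(1, 2), Rational(1, 5)), 61), -157) = Mul(Add(Rational(1, 10), 61), -157) = Mul(Rational(611, 10), -157) = Rational(-95927, 10)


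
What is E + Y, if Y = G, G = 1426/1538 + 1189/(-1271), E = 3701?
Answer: 88227941/23839 ≈ 3701.0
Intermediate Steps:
G = -198/23839 (G = 1426*(1/1538) + 1189*(-1/1271) = 713/769 - 29/31 = -198/23839 ≈ -0.0083057)
Y = -198/23839 ≈ -0.0083057
E + Y = 3701 - 198/23839 = 88227941/23839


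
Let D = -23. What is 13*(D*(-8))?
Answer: 2392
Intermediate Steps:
13*(D*(-8)) = 13*(-23*(-8)) = 13*184 = 2392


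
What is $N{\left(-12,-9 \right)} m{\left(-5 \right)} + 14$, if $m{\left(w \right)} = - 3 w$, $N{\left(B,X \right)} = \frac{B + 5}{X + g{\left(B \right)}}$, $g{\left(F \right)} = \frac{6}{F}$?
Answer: $\frac{476}{19} \approx 25.053$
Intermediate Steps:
$N{\left(B,X \right)} = \frac{5 + B}{X + \frac{6}{B}}$ ($N{\left(B,X \right)} = \frac{B + 5}{X + \frac{6}{B}} = \frac{5 + B}{X + \frac{6}{B}}$)
$N{\left(-12,-9 \right)} m{\left(-5 \right)} + 14 = - \frac{12 \left(5 - 12\right)}{6 - -108} \left(\left(-3\right) \left(-5\right)\right) + 14 = \left(-12\right) \frac{1}{6 + 108} \left(-7\right) 15 + 14 = \left(-12\right) \frac{1}{114} \left(-7\right) 15 + 14 = \frac{14}{19} \cdot 15 + 14 = \frac{210}{19} + 14 = \frac{476}{19}$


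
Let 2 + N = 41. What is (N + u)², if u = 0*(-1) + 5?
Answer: 1936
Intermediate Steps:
N = 39 (N = -2 + 41 = 39)
u = 5 (u = 0 + 5 = 5)
(N + u)² = (39 + 5)² = 44² = 1936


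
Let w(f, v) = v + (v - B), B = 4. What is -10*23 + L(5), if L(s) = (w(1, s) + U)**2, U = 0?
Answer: -194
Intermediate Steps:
w(f, v) = -4 + 2*v (w(f, v) = v + (v - 1*4) = v + (v - 4) = v + (-4 + v) = -4 + 2*v)
L(s) = (-4 + 2*s)**2 (L(s) = ((-4 + 2*s) + 0)**2 = (-4 + 2*s)**2)
-10*23 + L(5) = -10*23 + 4*(-2 + 5)**2 = -230 + 4*3**2 = -230 + 4*9 = -230 + 36 = -194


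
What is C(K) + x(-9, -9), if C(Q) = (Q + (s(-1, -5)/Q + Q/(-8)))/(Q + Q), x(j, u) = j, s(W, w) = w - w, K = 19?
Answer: -137/16 ≈ -8.5625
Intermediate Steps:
s(W, w) = 0
C(Q) = 7/16 (C(Q) = (Q + (0/Q + Q/(-8)))/(Q + Q) = (Q + (0 + Q*(-1/8)))/((2*Q)) = (Q + (0 - Q/8))*(1/(2*Q)) = (Q - Q/8)*(1/(2*Q)) = (7*Q/8)*(1/(2*Q)) = 7/16)
C(K) + x(-9, -9) = 7/16 - 9 = -137/16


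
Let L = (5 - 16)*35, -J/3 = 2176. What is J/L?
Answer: 6528/385 ≈ 16.956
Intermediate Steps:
J = -6528 (J = -3*2176 = -6528)
L = -385 (L = -11*35 = -385)
J/L = -6528/(-385) = -6528*(-1/385) = 6528/385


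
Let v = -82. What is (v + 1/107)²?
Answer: 76965529/11449 ≈ 6722.5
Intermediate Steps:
(v + 1/107)² = (-82 + 1/107)² = (-8773/107)² = 76965529/11449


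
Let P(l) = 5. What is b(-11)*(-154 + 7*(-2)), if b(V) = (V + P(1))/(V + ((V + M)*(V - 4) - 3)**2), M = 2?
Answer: 1008/17413 ≈ 0.057888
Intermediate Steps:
b(V) = (5 + V)/(V + (-3 + (-4 + V)*(2 + V))**2) (b(V) = (V + 5)/(V + ((V + 2)*(V - 4) - 3)**2) = (5 + V)/(V + ((2 + V)*(-4 + V) - 3)**2) = (5 + V)/(V + ((-4 + V)*(2 + V) - 3)**2) = (5 + V)/(V + (-3 + (-4 + V)*(2 + V))**2))
b(-11)*(-154 + 7*(-2)) = ((5 - 11)/(-11 + (11 - 1*(-11)**2 + 2*(-11))**2))*(-154 + 7*(-2)) = (-6/(-11 + (11 - 1*121 - 22)**2))*(-154 - 14) = (-6/(-11 + (11 - 121 - 22)**2))*(-168) = (-6/(-11 + (-132)**2))*(-168) = (-6/(-11 + 17424))*(-168) = (-6/17413)*(-168) = ((1/17413)*(-6))*(-168) = -6/17413*(-168) = 1008/17413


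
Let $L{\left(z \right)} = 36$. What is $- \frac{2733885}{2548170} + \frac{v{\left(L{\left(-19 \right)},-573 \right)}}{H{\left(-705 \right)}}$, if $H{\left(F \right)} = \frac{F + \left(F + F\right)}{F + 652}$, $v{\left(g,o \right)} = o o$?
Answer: $\frac{109471697663}{13307110} \approx 8226.6$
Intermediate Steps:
$v{\left(g,o \right)} = o^{2}$
$H{\left(F \right)} = \frac{3 F}{652 + F}$ ($H{\left(F \right)} = \frac{F + 2 F}{652 + F} = \frac{3 F}{652 + F}$)
$- \frac{2733885}{2548170} + \frac{v{\left(L{\left(-19 \right)},-573 \right)}}{H{\left(-705 \right)}} = - \frac{2733885}{2548170} + \frac{\left(-573\right)^{2}}{3 \left(-705\right) \frac{1}{652 - 705}} = \left(-2733885\right) \frac{1}{2548170} + \frac{328329}{3 \left(-705\right) \frac{1}{-53}} = - \frac{60753}{56626} + \frac{328329}{3 \left(-705\right) \left(- \frac{1}{53}\right)} = - \frac{60753}{56626} + \frac{328329}{\frac{2115}{53}} = - \frac{60753}{56626} + 328329 \cdot \frac{53}{2115} = - \frac{60753}{56626} + \frac{1933493}{235} = \frac{109471697663}{13307110}$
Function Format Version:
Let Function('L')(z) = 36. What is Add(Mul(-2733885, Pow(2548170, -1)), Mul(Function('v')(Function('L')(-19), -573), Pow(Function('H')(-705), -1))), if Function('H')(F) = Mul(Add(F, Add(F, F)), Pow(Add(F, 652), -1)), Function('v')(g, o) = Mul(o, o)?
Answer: Rational(109471697663, 13307110) ≈ 8226.6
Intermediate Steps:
Function('v')(g, o) = Pow(o, 2)
Function('H')(F) = Mul(3, F, Pow(Add(652, F), -1)) (Function('H')(F) = Mul(Add(F, Mul(2, F)), Pow(Add(652, F), -1)) = Mul(Mul(3, F), Pow(Add(652, F), -1)) = Mul(3, F, Pow(Add(652, F), -1)))
Add(Mul(-2733885, Pow(2548170, -1)), Mul(Function('v')(Function('L')(-19), -573), Pow(Function('H')(-705), -1))) = Add(Mul(-2733885, Pow(2548170, -1)), Mul(Pow(-573, 2), Pow(Mul(3, -705, Pow(Add(652, -705), -1)), -1))) = Add(Mul(-2733885, Rational(1, 2548170)), Mul(328329, Pow(Mul(3, -705, Pow(-53, -1)), -1))) = Add(Rational(-60753, 56626), Mul(328329, Pow(Mul(3, -705, Rational(-1, 53)), -1))) = Add(Rational(-60753, 56626), Mul(328329, Pow(Rational(2115, 53), -1))) = Add(Rational(-60753, 56626), Mul(328329, Rational(53, 2115))) = Add(Rational(-60753, 56626), Rational(1933493, 235)) = Rational(109471697663, 13307110)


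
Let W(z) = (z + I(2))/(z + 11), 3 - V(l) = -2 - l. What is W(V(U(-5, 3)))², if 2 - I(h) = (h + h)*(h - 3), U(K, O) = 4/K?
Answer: 2601/5776 ≈ 0.45031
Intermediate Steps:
V(l) = 5 + l (V(l) = 3 - (-2 - l) = 3 + (2 + l) = 5 + l)
I(h) = 2 - 2*h*(-3 + h) (I(h) = 2 - (h + h)*(h - 3) = 2 - 2*h*(-3 + h))
W(z) = (6 + z)/(11 + z) (W(z) = (z + (2 - 2*2² + 6*2))/(z + 11) = (z + (2 - 2*4 + 12))/(11 + z) = (z + (2 - 8 + 12))/(11 + z) = (z + 6)/(11 + z) = (6 + z)/(11 + z))
W(V(U(-5, 3)))² = ((6 + (5 + 4/(-5)))/(11 + (5 + 4/(-5))))² = ((6 + (5 + 4*(-⅕)))/(11 + (5 + 4*(-⅕))))² = ((6 + (5 - ⅘))/(11 + (5 - ⅘)))² = ((6 + 21/5)/(11 + 21/5))² = ((51/5)/(76/5))² = ((5/76)*(51/5))² = (51/76)² = 2601/5776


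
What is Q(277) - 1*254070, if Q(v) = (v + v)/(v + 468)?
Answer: -189281596/745 ≈ -2.5407e+5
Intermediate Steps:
Q(v) = 2*v/(468 + v) (Q(v) = (2*v)/(468 + v) = 2*v/(468 + v))
Q(277) - 1*254070 = 2*277/(468 + 277) - 1*254070 = 2*277/745 - 254070 = 2*277*(1/745) - 254070 = 554/745 - 254070 = -189281596/745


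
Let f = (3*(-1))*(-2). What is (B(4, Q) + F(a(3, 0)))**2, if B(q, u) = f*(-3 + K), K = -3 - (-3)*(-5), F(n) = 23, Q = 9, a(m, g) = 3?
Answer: 10609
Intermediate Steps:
f = 6 (f = -3*(-2) = 6)
K = -18 (K = -3 - 1*15 = -3 - 15 = -18)
B(q, u) = -126 (B(q, u) = 6*(-3 - 18) = 6*(-21) = -126)
(B(4, Q) + F(a(3, 0)))**2 = (-126 + 23)**2 = (-103)**2 = 10609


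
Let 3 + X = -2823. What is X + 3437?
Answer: 611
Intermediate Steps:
X = -2826 (X = -3 - 2823 = -2826)
X + 3437 = -2826 + 3437 = 611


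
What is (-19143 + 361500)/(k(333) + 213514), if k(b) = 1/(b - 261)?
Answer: 24649704/15373009 ≈ 1.6034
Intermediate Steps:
k(b) = 1/(-261 + b)
(-19143 + 361500)/(k(333) + 213514) = (-19143 + 361500)/(1/(-261 + 333) + 213514) = 342357/(1/72 + 213514) = 342357/(15373009/72) = 342357*(72/15373009) = 24649704/15373009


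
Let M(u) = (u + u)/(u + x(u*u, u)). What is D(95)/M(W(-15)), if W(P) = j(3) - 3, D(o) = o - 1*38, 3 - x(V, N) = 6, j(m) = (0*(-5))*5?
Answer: 57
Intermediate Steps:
j(m) = 0 (j(m) = 0*5 = 0)
x(V, N) = -3 (x(V, N) = 3 - 1*6 = 3 - 6 = -3)
D(o) = -38 + o (D(o) = o - 38 = -38 + o)
W(P) = -3 (W(P) = 0 - 3 = -3)
M(u) = 2*u/(-3 + u) (M(u) = (u + u)/(u - 3) = (2*u)/(-3 + u) = 2*u/(-3 + u))
D(95)/M(W(-15)) = (-38 + 95)/((2*(-3)/(-3 - 3))) = 57/((2*(-3)/(-6))) = 57/((2*(-3)*(-⅙))) = 57/1 = 57*1 = 57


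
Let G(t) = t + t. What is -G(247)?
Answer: -494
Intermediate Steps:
G(t) = 2*t
-G(247) = -2*247 = -1*494 = -494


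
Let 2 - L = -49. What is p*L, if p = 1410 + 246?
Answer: 84456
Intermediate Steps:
L = 51 (L = 2 - 1*(-49) = 2 + 49 = 51)
p = 1656
p*L = 1656*51 = 84456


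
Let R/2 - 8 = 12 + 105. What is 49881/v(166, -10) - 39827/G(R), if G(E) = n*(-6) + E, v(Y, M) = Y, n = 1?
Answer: 2779841/20252 ≈ 137.26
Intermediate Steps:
R = 250 (R = 16 + 2*(12 + 105) = 16 + 2*117 = 16 + 234 = 250)
G(E) = -6 + E (G(E) = 1*(-6) + E = -6 + E)
49881/v(166, -10) - 39827/G(R) = 49881/166 - 39827/(-6 + 250) = 49881*(1/166) - 39827/244 = 49881/166 - 39827*1/244 = 49881/166 - 39827/244 = 2779841/20252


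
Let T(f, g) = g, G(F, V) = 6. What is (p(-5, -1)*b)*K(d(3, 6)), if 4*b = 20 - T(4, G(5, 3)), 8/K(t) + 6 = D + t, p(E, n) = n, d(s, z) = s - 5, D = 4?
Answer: 7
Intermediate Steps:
d(s, z) = -5 + s
K(t) = 8/(-2 + t) (K(t) = 8/(-6 + (4 + t)) = 8/(-2 + t))
b = 7/2 (b = (20 - 1*6)/4 = (20 - 6)/4 = (¼)*14 = 7/2 ≈ 3.5000)
(p(-5, -1)*b)*K(d(3, 6)) = (-1*7/2)*(8/(-2 + (-5 + 3))) = -28/(-2 - 2) = -28/(-4) = -28*(-1)/4 = -7/2*(-2) = 7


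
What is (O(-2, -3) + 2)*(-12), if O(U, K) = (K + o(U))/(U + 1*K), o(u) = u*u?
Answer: -108/5 ≈ -21.600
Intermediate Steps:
o(u) = u²
O(U, K) = (K + U²)/(K + U) (O(U, K) = (K + U²)/(U + 1*K) = (K + U²)/(U + K) = (K + U²)/(K + U))
(O(-2, -3) + 2)*(-12) = ((-3 + (-2)²)/(-3 - 2) + 2)*(-12) = ((-3 + 4)/(-5) + 2)*(-12) = (-⅕*1 + 2)*(-12) = (-⅕ + 2)*(-12) = (9/5)*(-12) = -108/5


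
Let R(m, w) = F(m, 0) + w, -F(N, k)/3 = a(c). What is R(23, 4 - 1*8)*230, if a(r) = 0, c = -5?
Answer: -920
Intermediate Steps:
F(N, k) = 0 (F(N, k) = -3*0 = 0)
R(m, w) = w (R(m, w) = 0 + w = w)
R(23, 4 - 1*8)*230 = (4 - 1*8)*230 = (4 - 8)*230 = -4*230 = -920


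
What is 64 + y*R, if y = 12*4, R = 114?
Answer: 5536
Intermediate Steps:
y = 48
64 + y*R = 64 + 48*114 = 64 + 5472 = 5536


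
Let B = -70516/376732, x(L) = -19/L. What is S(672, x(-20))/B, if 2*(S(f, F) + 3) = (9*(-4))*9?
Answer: 15540195/17629 ≈ 881.51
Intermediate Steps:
S(f, F) = -165 (S(f, F) = -3 + ((9*(-4))*9)/2 = -3 + (-36*9)/2 = -3 + (1/2)*(-324) = -3 - 162 = -165)
B = -17629/94183 (B = -70516*1/376732 = -17629/94183 ≈ -0.18718)
S(672, x(-20))/B = -165/(-17629/94183) = -165*(-94183/17629) = 15540195/17629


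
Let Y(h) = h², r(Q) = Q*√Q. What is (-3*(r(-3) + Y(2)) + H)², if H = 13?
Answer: -242 + 18*I*√3 ≈ -242.0 + 31.177*I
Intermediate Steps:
r(Q) = Q^(3/2)
(-3*(r(-3) + Y(2)) + H)² = (-3*((-3)^(3/2) + 2²) + 13)² = (-3*(-3*I*√3 + 4) + 13)² = (-3*(4 - 3*I*√3) + 13)² = ((-12 + 9*I*√3) + 13)² = (1 + 9*I*√3)²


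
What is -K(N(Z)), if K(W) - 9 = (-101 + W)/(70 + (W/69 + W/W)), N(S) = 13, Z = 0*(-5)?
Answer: -4767/614 ≈ -7.7638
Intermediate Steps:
Z = 0
K(W) = 9 + (-101 + W)/(71 + W/69) (K(W) = 9 + (-101 + W)/(70 + (W/69 + W/W)) = 9 + (-101 + W)/(70 + (W*(1/69) + 1)) = 9 + (-101 + W)/(70 + (W/69 + 1)) = 9 + (-101 + W)/(70 + (1 + W/69)) = 9 + (-101 + W)/(71 + W/69))
-K(N(Z)) = -6*(6187 + 13*13)/(4899 + 13) = -6*(6187 + 169)/4912 = -6*6356/4912 = -1*4767/614 = -4767/614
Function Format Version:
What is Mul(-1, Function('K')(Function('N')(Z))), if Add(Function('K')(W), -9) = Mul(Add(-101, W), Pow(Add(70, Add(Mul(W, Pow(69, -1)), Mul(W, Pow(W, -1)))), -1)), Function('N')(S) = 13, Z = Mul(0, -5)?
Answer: Rational(-4767, 614) ≈ -7.7638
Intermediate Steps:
Z = 0
Function('K')(W) = Add(9, Mul(Pow(Add(71, Mul(Rational(1, 69), W)), -1), Add(-101, W))) (Function('K')(W) = Add(9, Mul(Add(-101, W), Pow(Add(70, Add(Mul(W, Pow(69, -1)), Mul(W, Pow(W, -1)))), -1))) = Add(9, Mul(Add(-101, W), Pow(Add(70, Add(Mul(W, Rational(1, 69)), 1)), -1))) = Add(9, Mul(Add(-101, W), Pow(Add(70, Add(Mul(Rational(1, 69), W), 1)), -1))) = Add(9, Mul(Add(-101, W), Pow(Add(70, Add(1, Mul(Rational(1, 69), W))), -1))) = Add(9, Mul(Add(-101, W), Pow(Add(71, Mul(Rational(1, 69), W)), -1))) = Add(9, Mul(Pow(Add(71, Mul(Rational(1, 69), W)), -1), Add(-101, W))))
Mul(-1, Function('K')(Function('N')(Z))) = Mul(-1, Mul(6, Pow(Add(4899, 13), -1), Add(6187, Mul(13, 13)))) = Mul(-1, Mul(6, Pow(4912, -1), Add(6187, 169))) = Mul(-1, Mul(6, Rational(1, 4912), 6356)) = Mul(-1, Rational(4767, 614)) = Rational(-4767, 614)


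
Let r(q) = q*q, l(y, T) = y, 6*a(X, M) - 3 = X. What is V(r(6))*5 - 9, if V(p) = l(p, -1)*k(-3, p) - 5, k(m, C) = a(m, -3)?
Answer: -34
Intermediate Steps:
a(X, M) = ½ + X/6
k(m, C) = ½ + m/6
r(q) = q²
V(p) = -5 (V(p) = p*(½ + (⅙)*(-3)) - 5 = p*(½ - ½) - 5 = p*0 - 5 = 0 - 5 = -5)
V(r(6))*5 - 9 = -5*5 - 9 = -25 - 9 = -34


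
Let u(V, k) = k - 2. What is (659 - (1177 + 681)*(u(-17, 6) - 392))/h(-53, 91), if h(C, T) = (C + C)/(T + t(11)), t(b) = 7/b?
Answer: -363667752/583 ≈ -6.2379e+5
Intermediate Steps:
u(V, k) = -2 + k
h(C, T) = 2*C/(7/11 + T) (h(C, T) = (C + C)/(T + 7/11) = (2*C)/(T + 7*(1/11)) = (2*C)/(T + 7/11) = (2*C)/(7/11 + T) = 2*C/(7/11 + T))
(659 - (1177 + 681)*(u(-17, 6) - 392))/h(-53, 91) = (659 - (1177 + 681)*((-2 + 6) - 392))/((22*(-53)/(7 + 11*91))) = (659 - 1858*(4 - 392))/((22*(-53)/(7 + 1001))) = (659 - 1858*(-388))/((22*(-53)/1008)) = (659 - 1*(-720904))/((22*(-53)*(1/1008))) = (659 + 720904)/(-583/504) = 721563*(-504/583) = -363667752/583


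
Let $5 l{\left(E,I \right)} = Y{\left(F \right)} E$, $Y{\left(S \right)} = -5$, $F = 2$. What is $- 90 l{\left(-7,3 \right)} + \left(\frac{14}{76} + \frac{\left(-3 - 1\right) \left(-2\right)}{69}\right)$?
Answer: $- \frac{1651073}{2622} \approx -629.7$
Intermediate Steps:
$l{\left(E,I \right)} = - E$ ($l{\left(E,I \right)} = \frac{\left(-5\right) E}{5} = - E$)
$- 90 l{\left(-7,3 \right)} + \left(\frac{14}{76} + \frac{\left(-3 - 1\right) \left(-2\right)}{69}\right) = - 90 \left(\left(-1\right) \left(-7\right)\right) + \left(\frac{14}{76} + \frac{\left(-3 - 1\right) \left(-2\right)}{69}\right) = \left(-90\right) 7 + \left(14 \cdot \frac{1}{76} + \left(-4\right) \left(-2\right) \frac{1}{69}\right) = -630 + \left(\frac{7}{38} + 8 \cdot \frac{1}{69}\right) = -630 + \left(\frac{7}{38} + \frac{8}{69}\right) = -630 + \frac{787}{2622} = - \frac{1651073}{2622}$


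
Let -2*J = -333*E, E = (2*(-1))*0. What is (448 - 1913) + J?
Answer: -1465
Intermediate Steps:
E = 0 (E = -2*0 = 0)
J = 0 (J = -(-333)*0/2 = -½*0 = 0)
(448 - 1913) + J = (448 - 1913) + 0 = -1465 + 0 = -1465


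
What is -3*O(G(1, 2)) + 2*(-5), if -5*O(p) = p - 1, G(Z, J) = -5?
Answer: -68/5 ≈ -13.600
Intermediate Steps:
O(p) = ⅕ - p/5 (O(p) = -(p - 1)/5 = -(-1 + p)/5 = ⅕ - p/5)
-3*O(G(1, 2)) + 2*(-5) = -3*(⅕ - ⅕*(-5)) + 2*(-5) = -3*(⅕ + 1) - 10 = -3*6/5 - 10 = -18/5 - 10 = -68/5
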